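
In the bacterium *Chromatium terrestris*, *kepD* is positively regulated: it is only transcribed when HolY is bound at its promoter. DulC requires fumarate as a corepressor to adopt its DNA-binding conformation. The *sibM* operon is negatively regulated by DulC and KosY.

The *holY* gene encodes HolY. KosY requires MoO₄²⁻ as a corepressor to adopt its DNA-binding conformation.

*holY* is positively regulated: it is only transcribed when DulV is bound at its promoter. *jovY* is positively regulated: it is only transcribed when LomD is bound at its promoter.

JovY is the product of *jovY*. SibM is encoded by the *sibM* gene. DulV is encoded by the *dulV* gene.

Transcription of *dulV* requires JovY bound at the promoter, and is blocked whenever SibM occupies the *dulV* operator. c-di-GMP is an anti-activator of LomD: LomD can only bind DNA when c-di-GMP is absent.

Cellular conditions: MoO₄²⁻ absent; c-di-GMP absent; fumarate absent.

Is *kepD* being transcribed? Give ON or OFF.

c-di-GMP is absent, so LomD is active.
No repressor is bound and LomD is active, so *jovY* is transcribed.
So JovY is produced and active.
Fumarate is absent, so DulC is inactive.
MoO₄²⁻ is absent, so KosY is inactive.
With no repressor bound, *sibM* is transcribed.
So SibM is produced and active.
With repressor SibM bound, *dulV* is not transcribed.
So DulV is not produced.
Required activator DulV is absent, so *holY* is not transcribed.
So HolY is not produced.
Required activator HolY is absent, so *kepD* is not transcribed.

OFF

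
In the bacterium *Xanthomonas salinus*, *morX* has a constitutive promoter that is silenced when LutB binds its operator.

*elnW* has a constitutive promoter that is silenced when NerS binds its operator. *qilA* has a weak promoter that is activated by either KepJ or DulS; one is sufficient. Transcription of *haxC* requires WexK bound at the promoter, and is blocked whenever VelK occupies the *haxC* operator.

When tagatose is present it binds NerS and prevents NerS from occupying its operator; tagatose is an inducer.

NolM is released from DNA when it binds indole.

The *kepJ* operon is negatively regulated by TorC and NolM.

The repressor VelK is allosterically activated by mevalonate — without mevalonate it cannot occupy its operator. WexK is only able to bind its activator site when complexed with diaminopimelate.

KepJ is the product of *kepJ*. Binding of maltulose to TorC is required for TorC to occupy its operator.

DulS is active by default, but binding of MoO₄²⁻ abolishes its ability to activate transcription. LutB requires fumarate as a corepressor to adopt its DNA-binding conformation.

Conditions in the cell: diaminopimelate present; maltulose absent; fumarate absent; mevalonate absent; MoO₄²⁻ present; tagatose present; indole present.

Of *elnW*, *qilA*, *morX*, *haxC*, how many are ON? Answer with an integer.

4

Tagatose is present, so NerS is inactive.
With no repressor bound, *elnW* is transcribed.
→ *elnW* is ON.
Maltulose is absent, so TorC is inactive.
Indole is present, so NolM is inactive.
With no repressor bound, *kepJ* is transcribed.
So KepJ is produced and active.
MoO₄²⁻ is present, so DulS is inactive.
Activator KepJ is present, so *qilA* is transcribed.
→ *qilA* is ON.
Fumarate is absent, so LutB is inactive.
With no repressor bound, *morX* is transcribed.
→ *morX* is ON.
Mevalonate is absent, so VelK is inactive.
Diaminopimelate is present, so WexK is active.
No repressor is bound and WexK is active, so *haxC* is transcribed.
→ *haxC* is ON.
4 of the 4 genes are transcribed.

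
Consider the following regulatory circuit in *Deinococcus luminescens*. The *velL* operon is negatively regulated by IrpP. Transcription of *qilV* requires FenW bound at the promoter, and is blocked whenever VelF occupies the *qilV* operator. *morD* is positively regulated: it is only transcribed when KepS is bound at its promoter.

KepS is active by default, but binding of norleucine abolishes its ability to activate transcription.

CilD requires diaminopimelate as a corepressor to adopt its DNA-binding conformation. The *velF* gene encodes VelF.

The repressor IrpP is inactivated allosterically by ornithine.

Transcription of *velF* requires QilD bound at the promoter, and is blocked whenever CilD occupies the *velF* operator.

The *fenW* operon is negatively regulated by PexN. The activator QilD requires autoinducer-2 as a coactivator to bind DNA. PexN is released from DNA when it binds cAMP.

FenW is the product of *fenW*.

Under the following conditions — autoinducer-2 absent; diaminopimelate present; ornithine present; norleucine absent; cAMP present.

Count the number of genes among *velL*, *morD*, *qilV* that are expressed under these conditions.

Ornithine is present, so IrpP is inactive.
With no repressor bound, *velL* is transcribed.
→ *velL* is ON.
Norleucine is absent, so KepS is active.
No repressor is bound and KepS is active, so *morD* is transcribed.
→ *morD* is ON.
cAMP is present, so PexN is inactive.
With no repressor bound, *fenW* is transcribed.
So FenW is produced and active.
Autoinducer-2 is absent, so QilD is inactive.
Diaminopimelate is present, so CilD is active.
With repressor CilD bound, *velF* is not transcribed.
So VelF is not produced.
No repressor is bound and FenW is active, so *qilV* is transcribed.
→ *qilV* is ON.
3 of the 3 genes are transcribed.

3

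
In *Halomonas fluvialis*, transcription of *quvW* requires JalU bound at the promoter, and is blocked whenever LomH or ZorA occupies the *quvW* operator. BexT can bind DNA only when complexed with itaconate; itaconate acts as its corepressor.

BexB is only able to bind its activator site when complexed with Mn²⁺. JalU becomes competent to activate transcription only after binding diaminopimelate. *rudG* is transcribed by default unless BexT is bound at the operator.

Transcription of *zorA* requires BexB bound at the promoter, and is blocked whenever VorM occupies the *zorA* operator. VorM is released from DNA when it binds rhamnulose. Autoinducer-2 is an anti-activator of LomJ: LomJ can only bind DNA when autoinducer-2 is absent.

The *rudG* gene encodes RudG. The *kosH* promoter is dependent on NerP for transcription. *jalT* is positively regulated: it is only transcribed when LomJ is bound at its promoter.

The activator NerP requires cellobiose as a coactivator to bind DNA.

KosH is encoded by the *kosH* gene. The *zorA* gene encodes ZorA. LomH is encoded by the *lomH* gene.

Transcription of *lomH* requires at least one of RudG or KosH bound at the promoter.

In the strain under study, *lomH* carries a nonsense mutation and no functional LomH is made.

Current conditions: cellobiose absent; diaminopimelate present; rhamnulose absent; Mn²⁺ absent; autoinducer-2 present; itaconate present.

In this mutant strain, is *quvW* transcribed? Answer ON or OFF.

Diaminopimelate is present, so JalU is active.
LomH is non-functional in this strain, so it has no effect.
Mn²⁺ is absent, so BexB is inactive.
Rhamnulose is absent, so VorM is active.
With repressor VorM bound, *zorA* is not transcribed.
So ZorA is not produced.
No repressor is bound and JalU is active, so *quvW* is transcribed.

ON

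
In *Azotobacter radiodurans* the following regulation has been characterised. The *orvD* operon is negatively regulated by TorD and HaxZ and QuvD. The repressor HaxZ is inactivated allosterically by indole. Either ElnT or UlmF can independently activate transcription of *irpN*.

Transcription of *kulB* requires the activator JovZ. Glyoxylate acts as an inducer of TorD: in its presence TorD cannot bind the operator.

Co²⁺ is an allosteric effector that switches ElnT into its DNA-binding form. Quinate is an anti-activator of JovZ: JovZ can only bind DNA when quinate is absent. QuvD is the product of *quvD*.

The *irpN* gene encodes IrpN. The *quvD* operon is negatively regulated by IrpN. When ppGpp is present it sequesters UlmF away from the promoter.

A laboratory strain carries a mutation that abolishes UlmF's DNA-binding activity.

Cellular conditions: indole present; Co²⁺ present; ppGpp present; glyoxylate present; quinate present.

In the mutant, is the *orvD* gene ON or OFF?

Glyoxylate is present, so TorD is inactive.
Indole is present, so HaxZ is inactive.
Co²⁺ is present, so ElnT is active.
UlmF is non-functional in this strain, so it has no effect.
Activator ElnT is present, so *irpN* is transcribed.
So IrpN is produced and active.
With repressor IrpN bound, *quvD* is not transcribed.
So QuvD is not produced.
With no repressor bound, *orvD* is transcribed.

ON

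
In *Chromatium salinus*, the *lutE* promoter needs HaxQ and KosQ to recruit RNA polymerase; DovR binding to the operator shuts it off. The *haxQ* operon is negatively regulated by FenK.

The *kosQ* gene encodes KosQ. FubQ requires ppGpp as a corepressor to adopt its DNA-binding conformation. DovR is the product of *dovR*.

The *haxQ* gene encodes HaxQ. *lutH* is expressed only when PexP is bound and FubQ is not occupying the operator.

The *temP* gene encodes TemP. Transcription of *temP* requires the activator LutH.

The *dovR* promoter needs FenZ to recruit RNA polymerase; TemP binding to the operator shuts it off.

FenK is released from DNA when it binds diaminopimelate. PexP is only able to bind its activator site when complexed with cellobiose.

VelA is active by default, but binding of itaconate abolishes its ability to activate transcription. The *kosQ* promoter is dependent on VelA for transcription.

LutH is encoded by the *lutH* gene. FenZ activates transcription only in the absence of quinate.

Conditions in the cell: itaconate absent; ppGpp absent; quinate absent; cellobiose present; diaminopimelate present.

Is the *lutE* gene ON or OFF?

Diaminopimelate is present, so FenK is inactive.
With no repressor bound, *haxQ* is transcribed.
So HaxQ is produced and active.
Quinate is absent, so FenZ is active.
Cellobiose is present, so PexP is active.
ppGpp is absent, so FubQ is inactive.
No repressor is bound and PexP is active, so *lutH* is transcribed.
So LutH is produced and active.
No repressor is bound and LutH is active, so *temP* is transcribed.
So TemP is produced and active.
With repressor TemP bound, *dovR* is not transcribed.
So DovR is not produced.
Itaconate is absent, so VelA is active.
No repressor is bound and VelA is active, so *kosQ* is transcribed.
So KosQ is produced and active.
No repressor is bound and HaxQ and KosQ are active, so *lutE* is transcribed.

ON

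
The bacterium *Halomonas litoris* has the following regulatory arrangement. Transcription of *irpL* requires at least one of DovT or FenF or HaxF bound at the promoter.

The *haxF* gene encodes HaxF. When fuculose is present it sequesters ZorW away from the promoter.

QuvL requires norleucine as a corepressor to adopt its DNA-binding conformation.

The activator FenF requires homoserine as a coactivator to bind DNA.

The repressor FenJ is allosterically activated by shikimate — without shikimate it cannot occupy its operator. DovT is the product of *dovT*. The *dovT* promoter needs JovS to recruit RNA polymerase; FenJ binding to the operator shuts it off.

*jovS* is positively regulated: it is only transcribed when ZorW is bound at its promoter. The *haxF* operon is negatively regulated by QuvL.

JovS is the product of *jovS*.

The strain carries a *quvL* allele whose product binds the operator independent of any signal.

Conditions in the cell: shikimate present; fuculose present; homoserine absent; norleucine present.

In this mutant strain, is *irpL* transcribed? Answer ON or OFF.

Shikimate is present, so FenJ is active.
Fuculose is present, so ZorW is inactive.
Required activator ZorW is absent, so *jovS* is not transcribed.
So JovS is not produced.
With repressor FenJ bound, *dovT* is not transcribed.
So DovT is not produced.
Homoserine is absent, so FenF is inactive.
QuvL is constitutively active in this strain.
With repressor QuvL bound, *haxF* is not transcribed.
So HaxF is not produced.
No activator is available at the *irpL* promoter, so *irpL* is not transcribed.

OFF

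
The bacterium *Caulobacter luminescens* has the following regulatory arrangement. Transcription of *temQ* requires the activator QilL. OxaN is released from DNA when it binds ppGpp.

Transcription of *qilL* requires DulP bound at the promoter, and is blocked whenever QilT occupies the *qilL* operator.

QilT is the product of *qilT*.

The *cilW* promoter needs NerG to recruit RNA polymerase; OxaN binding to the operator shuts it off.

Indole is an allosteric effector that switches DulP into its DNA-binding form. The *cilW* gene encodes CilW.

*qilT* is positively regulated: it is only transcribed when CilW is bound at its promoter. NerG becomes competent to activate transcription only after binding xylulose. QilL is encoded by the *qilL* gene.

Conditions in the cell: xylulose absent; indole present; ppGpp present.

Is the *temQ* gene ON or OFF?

ON

ppGpp is present, so OxaN is inactive.
Xylulose is absent, so NerG is inactive.
Required activator NerG is absent, so *cilW* is not transcribed.
So CilW is not produced.
Required activator CilW is absent, so *qilT* is not transcribed.
So QilT is not produced.
Indole is present, so DulP is active.
No repressor is bound and DulP is active, so *qilL* is transcribed.
So QilL is produced and active.
No repressor is bound and QilL is active, so *temQ* is transcribed.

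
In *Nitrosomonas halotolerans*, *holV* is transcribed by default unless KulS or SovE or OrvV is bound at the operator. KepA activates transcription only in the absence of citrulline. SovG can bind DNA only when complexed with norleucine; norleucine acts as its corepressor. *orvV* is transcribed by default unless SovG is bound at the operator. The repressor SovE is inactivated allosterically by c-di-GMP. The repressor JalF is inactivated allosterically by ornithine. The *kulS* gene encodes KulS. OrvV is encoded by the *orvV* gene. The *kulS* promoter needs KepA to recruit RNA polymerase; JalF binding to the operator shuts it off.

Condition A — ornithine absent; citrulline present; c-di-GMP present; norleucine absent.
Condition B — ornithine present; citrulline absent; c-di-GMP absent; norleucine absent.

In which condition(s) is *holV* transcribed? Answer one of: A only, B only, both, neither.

Condition A:
Ornithine is absent, so JalF is active.
Citrulline is present, so KepA is inactive.
With repressor JalF bound, *kulS* is not transcribed.
So KulS is not produced.
c-di-GMP is present, so SovE is inactive.
Norleucine is absent, so SovG is inactive.
With no repressor bound, *orvV* is transcribed.
So OrvV is produced and active.
With repressor OrvV bound, *holV* is not transcribed.
→ *holV* is OFF in A.
Condition B:
Ornithine is present, so JalF is inactive.
Citrulline is absent, so KepA is active.
No repressor is bound and KepA is active, so *kulS* is transcribed.
So KulS is produced and active.
c-di-GMP is absent, so SovE is active.
Norleucine is absent, so SovG is inactive.
With no repressor bound, *orvV* is transcribed.
So OrvV is produced and active.
With repressor KulS bound, *holV* is not transcribed.
→ *holV* is OFF in B.

neither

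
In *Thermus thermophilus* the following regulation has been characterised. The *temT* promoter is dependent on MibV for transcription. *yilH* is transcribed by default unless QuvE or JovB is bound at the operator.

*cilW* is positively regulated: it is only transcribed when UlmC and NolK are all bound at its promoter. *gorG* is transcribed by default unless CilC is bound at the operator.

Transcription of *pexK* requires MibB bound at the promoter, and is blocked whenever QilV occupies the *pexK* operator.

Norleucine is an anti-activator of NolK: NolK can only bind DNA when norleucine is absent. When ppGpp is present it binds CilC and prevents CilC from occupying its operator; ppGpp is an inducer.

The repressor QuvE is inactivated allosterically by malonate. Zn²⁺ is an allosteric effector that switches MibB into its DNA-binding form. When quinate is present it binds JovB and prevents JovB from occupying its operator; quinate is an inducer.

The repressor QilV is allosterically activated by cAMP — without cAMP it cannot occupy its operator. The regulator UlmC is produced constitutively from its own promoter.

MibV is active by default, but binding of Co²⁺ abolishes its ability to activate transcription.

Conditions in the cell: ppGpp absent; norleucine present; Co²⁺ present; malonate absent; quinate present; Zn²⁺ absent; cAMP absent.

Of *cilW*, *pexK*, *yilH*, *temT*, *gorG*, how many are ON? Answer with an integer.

0

UlmC is produced constitutively and is active.
Norleucine is present, so NolK is inactive.
Required activator NolK is absent, so *cilW* is not transcribed.
→ *cilW* is OFF.
cAMP is absent, so QilV is inactive.
Zn²⁺ is absent, so MibB is inactive.
Required activator MibB is absent, so *pexK* is not transcribed.
→ *pexK* is OFF.
Malonate is absent, so QuvE is active.
Quinate is present, so JovB is inactive.
With repressor QuvE bound, *yilH* is not transcribed.
→ *yilH* is OFF.
Co²⁺ is present, so MibV is inactive.
Required activator MibV is absent, so *temT* is not transcribed.
→ *temT* is OFF.
ppGpp is absent, so CilC is active.
With repressor CilC bound, *gorG* is not transcribed.
→ *gorG* is OFF.
0 of the 5 genes are transcribed.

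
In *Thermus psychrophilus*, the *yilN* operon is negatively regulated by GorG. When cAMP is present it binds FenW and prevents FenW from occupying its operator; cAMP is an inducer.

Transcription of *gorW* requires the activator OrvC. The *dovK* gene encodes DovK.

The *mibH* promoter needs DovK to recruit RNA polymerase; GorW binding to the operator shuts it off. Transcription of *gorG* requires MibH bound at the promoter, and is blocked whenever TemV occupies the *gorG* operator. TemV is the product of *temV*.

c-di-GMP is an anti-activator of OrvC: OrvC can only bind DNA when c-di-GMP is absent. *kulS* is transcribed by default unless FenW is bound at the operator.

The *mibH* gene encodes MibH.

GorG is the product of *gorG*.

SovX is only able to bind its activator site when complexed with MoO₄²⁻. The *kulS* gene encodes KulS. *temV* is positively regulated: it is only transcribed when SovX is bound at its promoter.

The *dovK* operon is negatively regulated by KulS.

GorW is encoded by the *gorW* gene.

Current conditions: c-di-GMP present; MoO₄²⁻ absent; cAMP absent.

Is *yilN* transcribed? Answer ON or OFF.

cAMP is absent, so FenW is active.
With repressor FenW bound, *kulS* is not transcribed.
So KulS is not produced.
With no repressor bound, *dovK* is transcribed.
So DovK is produced and active.
c-di-GMP is present, so OrvC is inactive.
Required activator OrvC is absent, so *gorW* is not transcribed.
So GorW is not produced.
No repressor is bound and DovK is active, so *mibH* is transcribed.
So MibH is produced and active.
MoO₄²⁻ is absent, so SovX is inactive.
Required activator SovX is absent, so *temV* is not transcribed.
So TemV is not produced.
No repressor is bound and MibH is active, so *gorG* is transcribed.
So GorG is produced and active.
With repressor GorG bound, *yilN* is not transcribed.

OFF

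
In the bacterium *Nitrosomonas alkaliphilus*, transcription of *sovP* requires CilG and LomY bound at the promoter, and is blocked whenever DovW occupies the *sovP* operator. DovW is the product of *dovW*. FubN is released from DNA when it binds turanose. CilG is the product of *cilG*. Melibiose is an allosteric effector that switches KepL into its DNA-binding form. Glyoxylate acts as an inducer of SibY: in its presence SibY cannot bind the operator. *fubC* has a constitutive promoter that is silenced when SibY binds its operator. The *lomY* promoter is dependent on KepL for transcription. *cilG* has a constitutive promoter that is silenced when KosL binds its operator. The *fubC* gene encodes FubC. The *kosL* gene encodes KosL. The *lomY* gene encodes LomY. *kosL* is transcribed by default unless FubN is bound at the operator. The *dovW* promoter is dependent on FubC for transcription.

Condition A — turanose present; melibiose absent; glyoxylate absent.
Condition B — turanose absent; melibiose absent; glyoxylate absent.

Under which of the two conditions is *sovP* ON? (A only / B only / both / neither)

neither

Condition A:
Turanose is present, so FubN is inactive.
With no repressor bound, *kosL* is transcribed.
So KosL is produced and active.
With repressor KosL bound, *cilG* is not transcribed.
So CilG is not produced.
Melibiose is absent, so KepL is inactive.
Required activator KepL is absent, so *lomY* is not transcribed.
So LomY is not produced.
Glyoxylate is absent, so SibY is active.
With repressor SibY bound, *fubC* is not transcribed.
So FubC is not produced.
Required activator FubC is absent, so *dovW* is not transcribed.
So DovW is not produced.
Required activator CilG is absent, so *sovP* is not transcribed.
→ *sovP* is OFF in A.
Condition B:
Turanose is absent, so FubN is active.
With repressor FubN bound, *kosL* is not transcribed.
So KosL is not produced.
With no repressor bound, *cilG* is transcribed.
So CilG is produced and active.
Melibiose is absent, so KepL is inactive.
Required activator KepL is absent, so *lomY* is not transcribed.
So LomY is not produced.
Glyoxylate is absent, so SibY is active.
With repressor SibY bound, *fubC* is not transcribed.
So FubC is not produced.
Required activator FubC is absent, so *dovW* is not transcribed.
So DovW is not produced.
Required activator LomY is absent, so *sovP* is not transcribed.
→ *sovP* is OFF in B.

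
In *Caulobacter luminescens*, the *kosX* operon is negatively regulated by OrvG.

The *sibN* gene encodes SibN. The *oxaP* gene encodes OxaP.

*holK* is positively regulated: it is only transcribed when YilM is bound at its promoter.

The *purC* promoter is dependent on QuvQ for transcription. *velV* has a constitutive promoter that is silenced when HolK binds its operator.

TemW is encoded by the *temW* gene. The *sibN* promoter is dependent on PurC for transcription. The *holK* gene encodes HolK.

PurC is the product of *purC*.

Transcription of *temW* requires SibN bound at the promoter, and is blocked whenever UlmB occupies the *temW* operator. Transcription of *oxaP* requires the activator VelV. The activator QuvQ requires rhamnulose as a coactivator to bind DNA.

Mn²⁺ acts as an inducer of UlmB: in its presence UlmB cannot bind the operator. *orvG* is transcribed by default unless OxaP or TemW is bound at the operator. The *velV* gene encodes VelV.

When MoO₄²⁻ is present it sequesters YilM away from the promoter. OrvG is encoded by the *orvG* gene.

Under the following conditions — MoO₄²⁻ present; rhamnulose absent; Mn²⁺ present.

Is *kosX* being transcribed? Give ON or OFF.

ON

MoO₄²⁻ is present, so YilM is inactive.
Required activator YilM is absent, so *holK* is not transcribed.
So HolK is not produced.
With no repressor bound, *velV* is transcribed.
So VelV is produced and active.
No repressor is bound and VelV is active, so *oxaP* is transcribed.
So OxaP is produced and active.
Mn²⁺ is present, so UlmB is inactive.
Rhamnulose is absent, so QuvQ is inactive.
Required activator QuvQ is absent, so *purC* is not transcribed.
So PurC is not produced.
Required activator PurC is absent, so *sibN* is not transcribed.
So SibN is not produced.
Required activator SibN is absent, so *temW* is not transcribed.
So TemW is not produced.
With repressor OxaP bound, *orvG* is not transcribed.
So OrvG is not produced.
With no repressor bound, *kosX* is transcribed.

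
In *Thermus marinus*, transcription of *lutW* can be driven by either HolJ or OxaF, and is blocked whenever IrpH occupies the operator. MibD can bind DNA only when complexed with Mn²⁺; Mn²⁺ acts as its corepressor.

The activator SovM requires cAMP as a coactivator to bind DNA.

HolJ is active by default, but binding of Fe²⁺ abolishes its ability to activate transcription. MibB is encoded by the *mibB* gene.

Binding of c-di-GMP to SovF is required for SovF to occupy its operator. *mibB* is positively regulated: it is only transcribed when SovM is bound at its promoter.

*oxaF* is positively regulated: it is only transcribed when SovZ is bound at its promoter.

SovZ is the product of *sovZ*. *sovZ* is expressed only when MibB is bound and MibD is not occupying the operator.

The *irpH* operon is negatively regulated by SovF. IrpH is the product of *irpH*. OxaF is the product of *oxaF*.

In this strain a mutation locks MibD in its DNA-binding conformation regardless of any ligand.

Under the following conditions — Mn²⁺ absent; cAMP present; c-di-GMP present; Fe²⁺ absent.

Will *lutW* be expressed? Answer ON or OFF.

ON

Fe²⁺ is absent, so HolJ is active.
cAMP is present, so SovM is active.
No repressor is bound and SovM is active, so *mibB* is transcribed.
So MibB is produced and active.
MibD is constitutively active in this strain.
With repressor MibD bound, *sovZ* is not transcribed.
So SovZ is not produced.
Required activator SovZ is absent, so *oxaF* is not transcribed.
So OxaF is not produced.
c-di-GMP is present, so SovF is active.
With repressor SovF bound, *irpH* is not transcribed.
So IrpH is not produced.
Activator HolJ is present, so *lutW* is transcribed.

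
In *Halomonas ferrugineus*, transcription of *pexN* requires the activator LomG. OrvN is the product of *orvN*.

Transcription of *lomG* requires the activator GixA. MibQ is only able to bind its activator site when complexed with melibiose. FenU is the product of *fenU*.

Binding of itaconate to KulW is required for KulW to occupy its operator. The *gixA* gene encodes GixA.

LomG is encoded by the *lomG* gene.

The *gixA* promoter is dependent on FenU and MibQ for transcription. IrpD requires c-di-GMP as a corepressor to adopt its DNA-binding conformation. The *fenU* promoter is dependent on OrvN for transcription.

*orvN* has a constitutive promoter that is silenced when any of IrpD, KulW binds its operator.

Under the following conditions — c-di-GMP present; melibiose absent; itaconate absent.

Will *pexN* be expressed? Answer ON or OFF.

c-di-GMP is present, so IrpD is active.
Itaconate is absent, so KulW is inactive.
With repressor IrpD bound, *orvN* is not transcribed.
So OrvN is not produced.
Required activator OrvN is absent, so *fenU* is not transcribed.
So FenU is not produced.
Melibiose is absent, so MibQ is inactive.
Required activator FenU is absent, so *gixA* is not transcribed.
So GixA is not produced.
Required activator GixA is absent, so *lomG* is not transcribed.
So LomG is not produced.
Required activator LomG is absent, so *pexN* is not transcribed.

OFF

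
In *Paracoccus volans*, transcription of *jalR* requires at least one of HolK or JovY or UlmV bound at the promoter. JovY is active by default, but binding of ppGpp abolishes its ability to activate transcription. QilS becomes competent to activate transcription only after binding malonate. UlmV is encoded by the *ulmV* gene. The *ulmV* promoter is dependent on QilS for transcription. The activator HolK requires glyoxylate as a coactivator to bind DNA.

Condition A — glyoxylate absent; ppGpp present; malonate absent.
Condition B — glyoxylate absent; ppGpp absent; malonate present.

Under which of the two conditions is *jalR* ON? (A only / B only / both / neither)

B only

Condition A:
Glyoxylate is absent, so HolK is inactive.
ppGpp is present, so JovY is inactive.
Malonate is absent, so QilS is inactive.
Required activator QilS is absent, so *ulmV* is not transcribed.
So UlmV is not produced.
No activator is available at the *jalR* promoter, so *jalR* is not transcribed.
→ *jalR* is OFF in A.
Condition B:
Glyoxylate is absent, so HolK is inactive.
ppGpp is absent, so JovY is active.
Malonate is present, so QilS is active.
No repressor is bound and QilS is active, so *ulmV* is transcribed.
So UlmV is produced and active.
Activator JovY is present, so *jalR* is transcribed.
→ *jalR* is ON in B.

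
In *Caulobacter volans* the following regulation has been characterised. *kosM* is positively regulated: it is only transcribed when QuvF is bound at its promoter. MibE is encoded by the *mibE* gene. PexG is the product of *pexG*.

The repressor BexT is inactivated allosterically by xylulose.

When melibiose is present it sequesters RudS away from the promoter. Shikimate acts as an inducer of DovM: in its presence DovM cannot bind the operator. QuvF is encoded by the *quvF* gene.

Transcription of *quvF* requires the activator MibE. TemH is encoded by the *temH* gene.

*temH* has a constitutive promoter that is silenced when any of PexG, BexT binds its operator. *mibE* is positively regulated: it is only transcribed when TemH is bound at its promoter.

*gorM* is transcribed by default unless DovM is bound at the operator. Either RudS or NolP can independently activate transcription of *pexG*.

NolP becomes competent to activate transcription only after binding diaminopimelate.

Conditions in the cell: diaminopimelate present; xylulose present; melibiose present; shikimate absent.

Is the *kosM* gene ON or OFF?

OFF

Melibiose is present, so RudS is inactive.
Diaminopimelate is present, so NolP is active.
Activator NolP is present, so *pexG* is transcribed.
So PexG is produced and active.
Xylulose is present, so BexT is inactive.
With repressor PexG bound, *temH* is not transcribed.
So TemH is not produced.
Required activator TemH is absent, so *mibE* is not transcribed.
So MibE is not produced.
Required activator MibE is absent, so *quvF* is not transcribed.
So QuvF is not produced.
Required activator QuvF is absent, so *kosM* is not transcribed.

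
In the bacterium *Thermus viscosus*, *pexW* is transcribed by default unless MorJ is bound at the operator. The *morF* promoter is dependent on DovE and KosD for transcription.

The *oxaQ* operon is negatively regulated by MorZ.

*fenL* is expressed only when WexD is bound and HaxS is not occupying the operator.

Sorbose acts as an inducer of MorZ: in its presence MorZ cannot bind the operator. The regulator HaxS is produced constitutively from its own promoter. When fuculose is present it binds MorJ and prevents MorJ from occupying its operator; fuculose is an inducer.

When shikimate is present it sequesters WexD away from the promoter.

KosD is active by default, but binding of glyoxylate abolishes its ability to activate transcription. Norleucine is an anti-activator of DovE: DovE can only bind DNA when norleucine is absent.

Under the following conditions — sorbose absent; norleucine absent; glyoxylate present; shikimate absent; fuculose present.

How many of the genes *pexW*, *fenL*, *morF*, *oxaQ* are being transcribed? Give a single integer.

Fuculose is present, so MorJ is inactive.
With no repressor bound, *pexW* is transcribed.
→ *pexW* is ON.
Shikimate is absent, so WexD is active.
HaxS is produced constitutively and is active.
With repressor HaxS bound, *fenL* is not transcribed.
→ *fenL* is OFF.
Norleucine is absent, so DovE is active.
Glyoxylate is present, so KosD is inactive.
Required activator KosD is absent, so *morF* is not transcribed.
→ *morF* is OFF.
Sorbose is absent, so MorZ is active.
With repressor MorZ bound, *oxaQ* is not transcribed.
→ *oxaQ* is OFF.
1 of the 4 genes is transcribed.

1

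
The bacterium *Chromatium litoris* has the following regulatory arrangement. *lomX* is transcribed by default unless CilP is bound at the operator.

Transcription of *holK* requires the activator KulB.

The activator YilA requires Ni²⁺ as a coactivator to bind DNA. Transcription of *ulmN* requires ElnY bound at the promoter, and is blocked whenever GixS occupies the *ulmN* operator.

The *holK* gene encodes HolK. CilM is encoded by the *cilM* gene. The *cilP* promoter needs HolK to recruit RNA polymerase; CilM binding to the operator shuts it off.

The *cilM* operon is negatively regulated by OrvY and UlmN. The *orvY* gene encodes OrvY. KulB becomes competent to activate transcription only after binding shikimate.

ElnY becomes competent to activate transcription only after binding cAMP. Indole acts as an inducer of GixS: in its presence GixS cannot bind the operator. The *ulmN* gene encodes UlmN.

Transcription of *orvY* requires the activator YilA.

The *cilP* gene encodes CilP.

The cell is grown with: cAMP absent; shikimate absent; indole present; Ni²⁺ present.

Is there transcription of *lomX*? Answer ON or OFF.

Ni²⁺ is present, so YilA is active.
No repressor is bound and YilA is active, so *orvY* is transcribed.
So OrvY is produced and active.
Indole is present, so GixS is inactive.
cAMP is absent, so ElnY is inactive.
Required activator ElnY is absent, so *ulmN* is not transcribed.
So UlmN is not produced.
With repressor OrvY bound, *cilM* is not transcribed.
So CilM is not produced.
Shikimate is absent, so KulB is inactive.
Required activator KulB is absent, so *holK* is not transcribed.
So HolK is not produced.
Required activator HolK is absent, so *cilP* is not transcribed.
So CilP is not produced.
With no repressor bound, *lomX* is transcribed.

ON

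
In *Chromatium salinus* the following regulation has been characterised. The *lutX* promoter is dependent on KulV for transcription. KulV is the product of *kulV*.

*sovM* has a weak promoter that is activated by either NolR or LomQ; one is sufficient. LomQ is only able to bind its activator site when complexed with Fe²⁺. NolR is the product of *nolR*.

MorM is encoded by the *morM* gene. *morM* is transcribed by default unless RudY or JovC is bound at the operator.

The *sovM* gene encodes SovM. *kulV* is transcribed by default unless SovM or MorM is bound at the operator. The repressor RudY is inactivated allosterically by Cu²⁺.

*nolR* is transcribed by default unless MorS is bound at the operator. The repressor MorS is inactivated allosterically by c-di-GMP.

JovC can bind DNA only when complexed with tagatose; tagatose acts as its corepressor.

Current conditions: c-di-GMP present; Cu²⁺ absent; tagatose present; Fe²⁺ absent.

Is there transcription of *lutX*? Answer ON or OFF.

c-di-GMP is present, so MorS is inactive.
With no repressor bound, *nolR* is transcribed.
So NolR is produced and active.
Fe²⁺ is absent, so LomQ is inactive.
Activator NolR is present, so *sovM* is transcribed.
So SovM is produced and active.
Cu²⁺ is absent, so RudY is active.
Tagatose is present, so JovC is active.
With repressor RudY bound, *morM* is not transcribed.
So MorM is not produced.
With repressor SovM bound, *kulV* is not transcribed.
So KulV is not produced.
Required activator KulV is absent, so *lutX* is not transcribed.

OFF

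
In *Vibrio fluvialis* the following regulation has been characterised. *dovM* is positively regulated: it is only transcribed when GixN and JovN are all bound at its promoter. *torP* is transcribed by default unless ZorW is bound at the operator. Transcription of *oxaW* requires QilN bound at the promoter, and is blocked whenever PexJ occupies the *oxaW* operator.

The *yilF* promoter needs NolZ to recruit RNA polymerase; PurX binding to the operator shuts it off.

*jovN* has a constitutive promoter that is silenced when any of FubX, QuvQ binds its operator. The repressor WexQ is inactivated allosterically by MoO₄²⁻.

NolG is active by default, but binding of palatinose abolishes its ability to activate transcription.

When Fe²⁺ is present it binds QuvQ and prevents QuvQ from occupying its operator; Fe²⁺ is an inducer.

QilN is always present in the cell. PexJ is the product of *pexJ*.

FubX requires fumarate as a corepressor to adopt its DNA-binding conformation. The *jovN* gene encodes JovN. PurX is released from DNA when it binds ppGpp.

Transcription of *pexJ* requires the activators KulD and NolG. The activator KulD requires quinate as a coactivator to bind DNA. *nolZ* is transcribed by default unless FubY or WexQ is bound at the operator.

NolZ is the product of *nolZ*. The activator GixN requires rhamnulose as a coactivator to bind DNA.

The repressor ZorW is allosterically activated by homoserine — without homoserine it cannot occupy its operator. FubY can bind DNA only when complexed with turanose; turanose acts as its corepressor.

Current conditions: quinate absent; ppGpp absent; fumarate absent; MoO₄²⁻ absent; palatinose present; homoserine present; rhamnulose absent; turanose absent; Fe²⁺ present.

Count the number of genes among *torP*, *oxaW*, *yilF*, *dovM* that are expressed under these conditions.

Homoserine is present, so ZorW is active.
With repressor ZorW bound, *torP* is not transcribed.
→ *torP* is OFF.
QilN is produced constitutively and is active.
Quinate is absent, so KulD is inactive.
Palatinose is present, so NolG is inactive.
Required activator KulD is absent, so *pexJ* is not transcribed.
So PexJ is not produced.
No repressor is bound and QilN is active, so *oxaW* is transcribed.
→ *oxaW* is ON.
ppGpp is absent, so PurX is active.
Turanose is absent, so FubY is inactive.
MoO₄²⁻ is absent, so WexQ is active.
With repressor WexQ bound, *nolZ* is not transcribed.
So NolZ is not produced.
With repressor PurX bound, *yilF* is not transcribed.
→ *yilF* is OFF.
Rhamnulose is absent, so GixN is inactive.
Fumarate is absent, so FubX is inactive.
Fe²⁺ is present, so QuvQ is inactive.
With no repressor bound, *jovN* is transcribed.
So JovN is produced and active.
Required activator GixN is absent, so *dovM* is not transcribed.
→ *dovM* is OFF.
1 of the 4 genes is transcribed.

1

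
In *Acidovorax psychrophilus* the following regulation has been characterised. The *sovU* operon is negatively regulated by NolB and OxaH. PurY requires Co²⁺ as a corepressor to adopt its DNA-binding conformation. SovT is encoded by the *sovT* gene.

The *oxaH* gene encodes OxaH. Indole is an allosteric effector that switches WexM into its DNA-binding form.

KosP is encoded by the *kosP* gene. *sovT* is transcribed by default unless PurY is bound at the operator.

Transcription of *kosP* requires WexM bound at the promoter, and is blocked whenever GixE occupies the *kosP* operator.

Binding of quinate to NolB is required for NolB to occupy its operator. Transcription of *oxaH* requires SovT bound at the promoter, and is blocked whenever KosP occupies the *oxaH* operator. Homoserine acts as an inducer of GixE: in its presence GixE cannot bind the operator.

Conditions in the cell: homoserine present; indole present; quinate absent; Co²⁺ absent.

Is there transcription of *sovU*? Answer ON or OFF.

ON

Quinate is absent, so NolB is inactive.
Co²⁺ is absent, so PurY is inactive.
With no repressor bound, *sovT* is transcribed.
So SovT is produced and active.
Indole is present, so WexM is active.
Homoserine is present, so GixE is inactive.
No repressor is bound and WexM is active, so *kosP* is transcribed.
So KosP is produced and active.
With repressor KosP bound, *oxaH* is not transcribed.
So OxaH is not produced.
With no repressor bound, *sovU* is transcribed.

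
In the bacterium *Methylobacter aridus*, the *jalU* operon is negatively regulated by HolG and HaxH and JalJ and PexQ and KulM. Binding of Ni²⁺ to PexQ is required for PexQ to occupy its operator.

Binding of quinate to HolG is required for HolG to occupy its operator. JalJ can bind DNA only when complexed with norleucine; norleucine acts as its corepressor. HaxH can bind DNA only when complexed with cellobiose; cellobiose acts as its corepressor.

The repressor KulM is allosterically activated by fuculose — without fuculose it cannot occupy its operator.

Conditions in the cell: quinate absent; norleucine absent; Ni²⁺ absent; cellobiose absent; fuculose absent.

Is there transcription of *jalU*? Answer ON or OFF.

Quinate is absent, so HolG is inactive.
Cellobiose is absent, so HaxH is inactive.
Norleucine is absent, so JalJ is inactive.
Ni²⁺ is absent, so PexQ is inactive.
Fuculose is absent, so KulM is inactive.
With no repressor bound, *jalU* is transcribed.

ON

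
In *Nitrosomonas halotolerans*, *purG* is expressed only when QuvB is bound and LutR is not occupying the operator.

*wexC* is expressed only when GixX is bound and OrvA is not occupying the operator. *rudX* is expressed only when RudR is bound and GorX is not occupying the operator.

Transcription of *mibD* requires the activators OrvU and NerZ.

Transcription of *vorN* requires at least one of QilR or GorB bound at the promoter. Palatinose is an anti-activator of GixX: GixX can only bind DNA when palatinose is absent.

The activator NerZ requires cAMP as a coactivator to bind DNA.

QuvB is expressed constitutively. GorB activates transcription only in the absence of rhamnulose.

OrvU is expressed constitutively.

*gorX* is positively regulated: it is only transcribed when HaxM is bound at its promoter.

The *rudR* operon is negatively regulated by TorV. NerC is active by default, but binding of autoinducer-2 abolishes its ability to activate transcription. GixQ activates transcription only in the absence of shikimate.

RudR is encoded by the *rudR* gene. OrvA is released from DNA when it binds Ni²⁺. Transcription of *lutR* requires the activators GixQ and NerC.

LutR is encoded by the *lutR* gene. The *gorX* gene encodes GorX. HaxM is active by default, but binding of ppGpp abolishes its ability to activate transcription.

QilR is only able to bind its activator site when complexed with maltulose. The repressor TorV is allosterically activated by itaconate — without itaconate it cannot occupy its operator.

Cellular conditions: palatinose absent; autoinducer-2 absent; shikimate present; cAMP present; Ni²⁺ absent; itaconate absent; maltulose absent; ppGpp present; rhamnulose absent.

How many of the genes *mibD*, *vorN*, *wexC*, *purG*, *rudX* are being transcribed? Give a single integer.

4

OrvU is produced constitutively and is active.
cAMP is present, so NerZ is active.
No repressor is bound and OrvU and NerZ are active, so *mibD* is transcribed.
→ *mibD* is ON.
Maltulose is absent, so QilR is inactive.
Rhamnulose is absent, so GorB is active.
Activator GorB is present, so *vorN* is transcribed.
→ *vorN* is ON.
Ni²⁺ is absent, so OrvA is active.
Palatinose is absent, so GixX is active.
With repressor OrvA bound, *wexC* is not transcribed.
→ *wexC* is OFF.
QuvB is produced constitutively and is active.
Shikimate is present, so GixQ is inactive.
Autoinducer-2 is absent, so NerC is active.
Required activator GixQ is absent, so *lutR* is not transcribed.
So LutR is not produced.
No repressor is bound and QuvB is active, so *purG* is transcribed.
→ *purG* is ON.
Itaconate is absent, so TorV is inactive.
With no repressor bound, *rudR* is transcribed.
So RudR is produced and active.
ppGpp is present, so HaxM is inactive.
Required activator HaxM is absent, so *gorX* is not transcribed.
So GorX is not produced.
No repressor is bound and RudR is active, so *rudX* is transcribed.
→ *rudX* is ON.
4 of the 5 genes are transcribed.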